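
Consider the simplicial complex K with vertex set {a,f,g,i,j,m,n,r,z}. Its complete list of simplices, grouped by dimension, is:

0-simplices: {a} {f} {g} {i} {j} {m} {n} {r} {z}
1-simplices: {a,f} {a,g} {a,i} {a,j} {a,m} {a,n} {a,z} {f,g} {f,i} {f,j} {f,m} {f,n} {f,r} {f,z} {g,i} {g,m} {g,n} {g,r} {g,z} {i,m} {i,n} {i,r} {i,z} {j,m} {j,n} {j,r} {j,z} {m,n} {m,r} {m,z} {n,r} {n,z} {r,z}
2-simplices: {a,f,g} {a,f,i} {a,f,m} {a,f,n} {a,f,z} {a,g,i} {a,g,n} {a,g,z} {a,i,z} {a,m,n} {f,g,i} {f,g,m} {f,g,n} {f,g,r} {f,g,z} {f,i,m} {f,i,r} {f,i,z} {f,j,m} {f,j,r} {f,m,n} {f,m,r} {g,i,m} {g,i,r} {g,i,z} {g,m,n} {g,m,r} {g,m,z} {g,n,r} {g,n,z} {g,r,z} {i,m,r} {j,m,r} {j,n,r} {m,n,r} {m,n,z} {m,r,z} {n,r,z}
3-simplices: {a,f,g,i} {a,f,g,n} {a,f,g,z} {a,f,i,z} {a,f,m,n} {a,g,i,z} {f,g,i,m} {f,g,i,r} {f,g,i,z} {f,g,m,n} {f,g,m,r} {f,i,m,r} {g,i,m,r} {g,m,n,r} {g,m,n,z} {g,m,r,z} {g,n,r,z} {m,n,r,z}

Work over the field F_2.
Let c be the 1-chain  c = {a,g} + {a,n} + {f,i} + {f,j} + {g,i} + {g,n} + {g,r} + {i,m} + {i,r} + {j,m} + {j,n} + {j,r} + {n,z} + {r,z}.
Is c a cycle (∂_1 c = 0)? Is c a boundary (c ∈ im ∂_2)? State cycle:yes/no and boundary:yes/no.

cycle:yes boundary:yes

n_0=9 n_1=33 n_2=38 n_3=18  [Z2]
∂1: piv[af,ag,ai,aj,am,an,az,fr] rk=8  ker:fg,fi,fj,fm,fn,fz,gi,gm,gn,gr,gz,im,in,ir,iz,jm,jn,jr,jz,mn,mr,mz,nr,nz,rz
∂2: piv[afg,afi,afm,afn,afz,agi,agn,agz,aiz,amn,fgm,fgr,fim,fir,fjm,fjr,fmr,gmz,gnr,gnz,grz,jnr] rk=22  ker:fgi,fgn,fgz,fiz,fmn,gim,gir,giz,gmn,gmr,imr,jmr,mnr,mnz,mrz,nrz
∂3: piv[afgi,afgn,afgz,afiz,afmn,agiz,fgim,fgir,fgmn,fgmr,fimr,gmnr,gmnz,gmrz,gnrz] rk=15  ker:fgiz,gimr,mnrz
∂1c = 0
c vs im∂2: reduces to 0 ⇒ boundary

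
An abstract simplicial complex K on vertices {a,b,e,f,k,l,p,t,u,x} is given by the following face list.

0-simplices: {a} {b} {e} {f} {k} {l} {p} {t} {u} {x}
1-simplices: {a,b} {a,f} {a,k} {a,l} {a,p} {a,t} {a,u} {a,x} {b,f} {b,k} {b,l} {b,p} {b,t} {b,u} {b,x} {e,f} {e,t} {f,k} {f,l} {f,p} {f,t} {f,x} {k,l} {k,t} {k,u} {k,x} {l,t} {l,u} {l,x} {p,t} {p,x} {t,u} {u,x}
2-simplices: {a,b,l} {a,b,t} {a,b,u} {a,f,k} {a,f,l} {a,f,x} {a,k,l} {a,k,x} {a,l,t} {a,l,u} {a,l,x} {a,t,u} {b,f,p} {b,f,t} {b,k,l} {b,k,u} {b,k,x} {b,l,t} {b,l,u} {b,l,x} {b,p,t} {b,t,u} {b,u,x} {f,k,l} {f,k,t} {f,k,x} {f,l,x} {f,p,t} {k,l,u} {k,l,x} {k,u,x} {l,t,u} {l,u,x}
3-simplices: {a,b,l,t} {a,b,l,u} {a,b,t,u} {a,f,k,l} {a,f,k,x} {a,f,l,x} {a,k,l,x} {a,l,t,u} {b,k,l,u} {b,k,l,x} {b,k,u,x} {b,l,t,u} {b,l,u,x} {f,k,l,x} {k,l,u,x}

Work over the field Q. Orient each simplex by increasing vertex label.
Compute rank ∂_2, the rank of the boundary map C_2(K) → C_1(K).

rank∂_2=20

n_0=10 n_1=33 n_2=33 n_3=15  [Q]
∂1: piv[ab,af,ak,al,ap,at,au,ax,ef] rk=9  ker:bf,bk,bl,bp,bt,bu,bx,et,fk,fl,fp,ft,fx,kl,kt,ku,kx,lt,lu,lx,pt,px,tu,ux
∂2: piv[abl,abt,abu,afk,afl,afx,akl,akx,alt,alu,alx,atu,bfp,bft,bkl,bku,bkx,bpt,bux,fkt] rk=20  ker:blt,blu,blx,btu,fkl,fkx,flx,fpt,klu,klx,kux,ltu,lux
∂3: piv[ablt,ablu,abtu,afkl,afkx,aflx,aklx,altu,bklu,bklx,bkux,blux] rk=12  ker:bltu,fklx,klux
rk∂_2=20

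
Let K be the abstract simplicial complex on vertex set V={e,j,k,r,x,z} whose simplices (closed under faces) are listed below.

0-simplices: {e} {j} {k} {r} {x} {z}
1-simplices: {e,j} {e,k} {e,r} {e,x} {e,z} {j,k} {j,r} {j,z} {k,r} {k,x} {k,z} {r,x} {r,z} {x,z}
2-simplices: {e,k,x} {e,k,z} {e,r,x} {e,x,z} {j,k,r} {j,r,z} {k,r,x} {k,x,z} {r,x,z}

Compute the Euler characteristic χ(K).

χ(K)=1

n_0=6 n_1=14 n_2=9
χ=+6−14+9=1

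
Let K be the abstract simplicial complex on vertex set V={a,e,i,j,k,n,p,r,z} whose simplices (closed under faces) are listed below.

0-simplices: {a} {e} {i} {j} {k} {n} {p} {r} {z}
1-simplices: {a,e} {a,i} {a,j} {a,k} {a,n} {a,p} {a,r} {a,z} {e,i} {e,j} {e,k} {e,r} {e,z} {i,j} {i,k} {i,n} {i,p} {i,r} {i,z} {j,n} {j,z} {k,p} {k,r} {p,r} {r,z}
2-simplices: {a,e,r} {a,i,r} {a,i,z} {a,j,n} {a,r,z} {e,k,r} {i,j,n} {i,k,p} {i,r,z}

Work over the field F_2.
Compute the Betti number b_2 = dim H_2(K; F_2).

b_2=1

n_0=9 n_1=25 n_2=9  [Z2]
∂1: piv[ae,ai,aj,ak,an,ap,ar,az] rk=8  ker:ei,ej,ek,er,ez,ij,ik,in,ip,ir,iz,jn,jz,kp,kr,pr,rz
∂2: piv[aer,air,aiz,ajn,arz,ekr,ijn,ikp] rk=8  ker:irz
b_2=(9−8)−0=1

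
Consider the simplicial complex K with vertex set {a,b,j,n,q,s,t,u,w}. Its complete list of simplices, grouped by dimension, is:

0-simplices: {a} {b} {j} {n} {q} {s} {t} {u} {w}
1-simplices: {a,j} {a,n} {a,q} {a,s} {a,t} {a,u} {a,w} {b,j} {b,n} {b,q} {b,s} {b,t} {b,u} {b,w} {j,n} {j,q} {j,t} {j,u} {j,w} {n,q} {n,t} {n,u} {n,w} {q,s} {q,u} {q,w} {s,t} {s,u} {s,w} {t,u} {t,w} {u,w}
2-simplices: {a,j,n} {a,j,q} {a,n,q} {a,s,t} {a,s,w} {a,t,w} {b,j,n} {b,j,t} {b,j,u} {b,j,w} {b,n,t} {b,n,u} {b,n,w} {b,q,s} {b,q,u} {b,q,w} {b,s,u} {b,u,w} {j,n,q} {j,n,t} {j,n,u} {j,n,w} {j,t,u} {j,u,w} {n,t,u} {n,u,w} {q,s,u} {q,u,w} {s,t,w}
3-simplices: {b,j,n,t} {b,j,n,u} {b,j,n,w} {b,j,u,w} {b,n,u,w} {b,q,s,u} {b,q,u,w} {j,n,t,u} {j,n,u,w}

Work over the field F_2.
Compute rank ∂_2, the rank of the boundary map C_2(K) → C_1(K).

rank∂_2=19

n_0=9 n_1=32 n_2=29 n_3=9  [Z2]
∂1: piv[aj,an,aq,as,at,au,aw,bj] rk=8  ker:bn,bq,bs,bt,bu,bw,jn,jq,jt,ju,jw,nq,nt,nu,nw,qs,qu,qw,st,su,sw,tu,tw,uw
∂2: piv[ajn,ajq,anq,ast,asw,atw,bjn,bjt,bju,bjw,bnt,bnu,bnw,bqs,bqu,bqw,bsu,buw,jtu] rk=19  ker:jnq,jnt,jnu,jnw,juw,ntu,nuw,qsu,quw,stw
∂3: piv[bjnt,bjnu,bjnw,bjuw,bnuw,bqsu,bquw,jntu] rk=8  ker:jnuw
rk∂_2=19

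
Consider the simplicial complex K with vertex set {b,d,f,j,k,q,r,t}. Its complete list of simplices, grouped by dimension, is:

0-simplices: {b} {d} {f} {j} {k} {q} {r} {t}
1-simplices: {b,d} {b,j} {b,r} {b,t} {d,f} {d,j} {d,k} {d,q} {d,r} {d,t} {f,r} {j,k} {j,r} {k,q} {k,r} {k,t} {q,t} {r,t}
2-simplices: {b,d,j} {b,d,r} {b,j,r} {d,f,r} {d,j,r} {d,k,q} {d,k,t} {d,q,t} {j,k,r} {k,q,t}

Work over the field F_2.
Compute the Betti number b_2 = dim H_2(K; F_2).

n_0=8 n_1=18 n_2=10  [Z2]
∂1: piv[bd,bj,br,bt,df,dk,dq] rk=7  ker:dj,dr,dt,fr,jk,jr,kq,kr,kt,qt,rt
∂2: piv[bdj,bdr,bjr,dfr,dkq,dkt,dqt,jkr] rk=8  ker:djr,kqt
b_2=(10−8)−0=2

b_2=2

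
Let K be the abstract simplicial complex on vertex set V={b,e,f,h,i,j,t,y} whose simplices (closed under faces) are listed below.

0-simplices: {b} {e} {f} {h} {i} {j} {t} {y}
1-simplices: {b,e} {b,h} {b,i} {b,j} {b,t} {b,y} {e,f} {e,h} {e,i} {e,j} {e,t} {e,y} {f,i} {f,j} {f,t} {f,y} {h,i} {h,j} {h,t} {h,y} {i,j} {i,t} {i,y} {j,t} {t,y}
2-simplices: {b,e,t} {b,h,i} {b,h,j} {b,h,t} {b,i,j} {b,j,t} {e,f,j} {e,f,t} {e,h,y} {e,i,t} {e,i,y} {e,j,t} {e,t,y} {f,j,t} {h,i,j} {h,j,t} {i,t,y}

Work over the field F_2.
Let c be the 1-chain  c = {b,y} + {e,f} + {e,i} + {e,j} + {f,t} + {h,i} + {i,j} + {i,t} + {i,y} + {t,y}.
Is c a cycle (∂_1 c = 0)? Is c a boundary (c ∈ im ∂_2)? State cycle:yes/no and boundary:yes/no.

cycle:no boundary:no

n_0=8 n_1=25 n_2=17  [Z2]
∂1: piv[be,bh,bi,bj,bt,by,ef] rk=7  ker:eh,ei,ej,et,ey,fi,fj,ft,fy,hi,hj,ht,hy,ij,it,iy,jt,ty
∂2: piv[bet,bhi,bhj,bht,bij,bjt,efj,eft,ehy,eit,eiy,ejt,ety] rk=13  ker:fjt,hij,hjt,ity
∂1c = {b} + {e} + {h} + {i} + {t} + {y}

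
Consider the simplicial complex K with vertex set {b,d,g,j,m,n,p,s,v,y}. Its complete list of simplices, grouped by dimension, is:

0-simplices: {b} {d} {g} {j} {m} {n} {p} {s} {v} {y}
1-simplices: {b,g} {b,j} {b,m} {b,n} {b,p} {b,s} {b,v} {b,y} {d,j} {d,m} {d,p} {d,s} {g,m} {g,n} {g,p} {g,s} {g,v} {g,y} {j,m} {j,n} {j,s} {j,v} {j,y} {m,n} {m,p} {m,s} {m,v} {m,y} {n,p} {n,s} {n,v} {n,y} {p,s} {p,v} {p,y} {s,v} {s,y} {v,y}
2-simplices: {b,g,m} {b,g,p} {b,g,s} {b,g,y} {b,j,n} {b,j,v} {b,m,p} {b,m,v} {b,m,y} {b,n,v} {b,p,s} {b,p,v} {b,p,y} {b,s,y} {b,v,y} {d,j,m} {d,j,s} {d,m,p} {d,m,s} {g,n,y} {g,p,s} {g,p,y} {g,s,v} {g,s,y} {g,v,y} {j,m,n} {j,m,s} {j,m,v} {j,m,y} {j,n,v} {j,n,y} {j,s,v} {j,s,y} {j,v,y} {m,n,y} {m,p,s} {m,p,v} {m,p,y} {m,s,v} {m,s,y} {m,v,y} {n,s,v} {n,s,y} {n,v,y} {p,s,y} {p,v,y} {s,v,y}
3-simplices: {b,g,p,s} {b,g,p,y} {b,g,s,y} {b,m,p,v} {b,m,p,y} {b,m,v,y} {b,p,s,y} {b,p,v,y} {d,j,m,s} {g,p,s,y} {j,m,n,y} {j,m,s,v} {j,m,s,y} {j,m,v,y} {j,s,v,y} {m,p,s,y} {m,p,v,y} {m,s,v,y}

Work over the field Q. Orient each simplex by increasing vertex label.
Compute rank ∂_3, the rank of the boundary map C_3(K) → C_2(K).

n_0=10 n_1=38 n_2=47 n_3=18  [Q]
∂1: piv[bg,bj,bm,bn,bp,bs,bv,by,dj] rk=9  ker:dm,dp,ds,gm,gn,gp,gs,gv,gy,jm,jn,js,jv,jy,mn,mp,ms,mv,my,np,ns,nv,ny,ps,pv,py,sv,sy,vy
∂2: piv[bgm,bgp,bgs,bgy,bjn,bjv,bmp,bmv,bmy,bnv,bps,bpv,bpy,bsy,bvy,djm,djs,dmp,dms,gny,gsv,gvy,jmn,jmv,jmy,jny,jsv,nsv] rk=28  ker:gps,gpy,gsy,jms,jnv,jsy,jvy,mny,mps,mpv,mpy,msv,msy,mvy,nsy,nvy,psy,pvy,svy
∂3: piv[bgps,bgpy,bgsy,bmpv,bmpy,bmvy,bpsy,bpvy,djms,jmny,jmsv,jmsy,jmvy,jsvy,mpsy] rk=15  ker:gpsy,mpvy,msvy
rk∂_3=15

rank∂_3=15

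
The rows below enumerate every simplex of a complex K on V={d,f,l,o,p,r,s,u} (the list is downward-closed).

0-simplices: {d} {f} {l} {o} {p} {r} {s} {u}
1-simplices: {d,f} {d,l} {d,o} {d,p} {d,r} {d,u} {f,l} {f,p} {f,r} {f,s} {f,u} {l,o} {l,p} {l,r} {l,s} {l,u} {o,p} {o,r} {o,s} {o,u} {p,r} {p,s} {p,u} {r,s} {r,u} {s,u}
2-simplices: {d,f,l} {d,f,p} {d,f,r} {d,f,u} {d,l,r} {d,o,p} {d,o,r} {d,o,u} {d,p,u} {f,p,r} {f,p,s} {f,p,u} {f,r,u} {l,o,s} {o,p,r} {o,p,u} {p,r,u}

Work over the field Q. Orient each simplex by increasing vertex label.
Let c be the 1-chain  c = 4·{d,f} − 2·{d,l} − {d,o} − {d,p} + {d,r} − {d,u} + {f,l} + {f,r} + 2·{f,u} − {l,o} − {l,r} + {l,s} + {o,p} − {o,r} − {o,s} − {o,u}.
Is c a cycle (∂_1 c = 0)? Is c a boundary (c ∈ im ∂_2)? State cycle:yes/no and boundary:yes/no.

n_0=8 n_1=26 n_2=17  [Q]
∂1: piv[df,dl,do,dp,dr,du,fs] rk=7  ker:fl,fp,fr,fu,lo,lp,lr,ls,lu,op,or,os,ou,pr,ps,pu,rs,ru,su
∂2: piv[dfl,dfp,dfr,dfu,dlr,dop,dor,dou,dpu,fpr,fps,fru,los] rk=13  ker:fpu,opr,opu,pru
∂1c = 0
c vs im∂2: reduces to 0 ⇒ boundary

cycle:yes boundary:yes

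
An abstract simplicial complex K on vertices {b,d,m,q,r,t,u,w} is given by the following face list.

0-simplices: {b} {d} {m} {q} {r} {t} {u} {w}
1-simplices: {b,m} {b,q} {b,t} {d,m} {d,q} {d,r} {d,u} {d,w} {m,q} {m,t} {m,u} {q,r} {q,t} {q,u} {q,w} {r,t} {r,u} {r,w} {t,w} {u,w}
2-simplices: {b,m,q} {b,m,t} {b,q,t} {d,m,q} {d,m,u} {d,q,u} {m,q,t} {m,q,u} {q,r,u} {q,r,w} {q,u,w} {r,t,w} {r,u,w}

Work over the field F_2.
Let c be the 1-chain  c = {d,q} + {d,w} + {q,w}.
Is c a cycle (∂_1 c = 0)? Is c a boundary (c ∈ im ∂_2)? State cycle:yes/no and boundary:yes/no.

cycle:yes boundary:no

n_0=8 n_1=20 n_2=13  [Z2]
∂1: piv[bm,bq,bt,dm,dr,du,dw] rk=7  ker:dq,mq,mt,mu,qr,qt,qu,qw,rt,ru,rw,tw,uw
∂2: piv[bmq,bmt,bqt,dmq,dmu,dqu,qru,qrw,quw,rtw] rk=10  ker:mqt,mqu,ruw
∂1c = 0
c vs im∂2: residual ≠ 0 ⇒ not boundary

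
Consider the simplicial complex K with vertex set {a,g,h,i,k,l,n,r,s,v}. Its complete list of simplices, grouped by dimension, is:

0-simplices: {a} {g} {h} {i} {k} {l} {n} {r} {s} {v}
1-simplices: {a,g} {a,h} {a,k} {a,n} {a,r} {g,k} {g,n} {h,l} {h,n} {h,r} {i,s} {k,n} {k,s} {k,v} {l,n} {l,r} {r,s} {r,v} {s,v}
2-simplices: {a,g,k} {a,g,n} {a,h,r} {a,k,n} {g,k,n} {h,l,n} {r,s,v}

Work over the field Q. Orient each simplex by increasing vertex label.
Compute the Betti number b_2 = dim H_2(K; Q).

b_2=1

n_0=10 n_1=19 n_2=7  [Q]
∂1: piv[ag,ah,ak,an,ar,hl,is,ks,kv] rk=9  ker:gk,gn,hn,hr,kn,ln,lr,rs,rv,sv
∂2: piv[agk,agn,ahr,akn,hln,rsv] rk=6  ker:gkn
b_2=(7−6)−0=1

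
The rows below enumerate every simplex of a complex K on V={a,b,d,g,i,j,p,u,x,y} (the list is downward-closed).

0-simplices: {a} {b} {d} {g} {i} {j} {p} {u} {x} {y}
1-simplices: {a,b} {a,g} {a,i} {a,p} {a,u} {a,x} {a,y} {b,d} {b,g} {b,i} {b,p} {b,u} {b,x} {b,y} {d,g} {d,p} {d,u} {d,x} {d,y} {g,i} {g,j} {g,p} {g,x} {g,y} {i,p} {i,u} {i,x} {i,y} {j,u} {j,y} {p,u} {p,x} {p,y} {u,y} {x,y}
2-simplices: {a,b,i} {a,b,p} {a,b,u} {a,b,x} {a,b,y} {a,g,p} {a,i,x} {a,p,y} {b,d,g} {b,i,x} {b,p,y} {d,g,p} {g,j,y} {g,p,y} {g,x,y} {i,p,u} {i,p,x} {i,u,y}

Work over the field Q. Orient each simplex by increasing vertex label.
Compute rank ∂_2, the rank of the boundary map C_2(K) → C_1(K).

rank∂_2=16

n_0=10 n_1=35 n_2=18  [Q]
∂1: piv[ab,ag,ai,ap,au,ax,ay,bd,gj] rk=9  ker:bg,bi,bp,bu,bx,by,dg,dp,du,dx,dy,gi,gp,gx,gy,ip,iu,ix,iy,ju,jy,pu,px,py,uy,xy
∂2: piv[abi,abp,abu,abx,aby,agp,aix,apy,bdg,dgp,gjy,gpy,gxy,ipu,ipx,iuy] rk=16  ker:bix,bpy
rk∂_2=16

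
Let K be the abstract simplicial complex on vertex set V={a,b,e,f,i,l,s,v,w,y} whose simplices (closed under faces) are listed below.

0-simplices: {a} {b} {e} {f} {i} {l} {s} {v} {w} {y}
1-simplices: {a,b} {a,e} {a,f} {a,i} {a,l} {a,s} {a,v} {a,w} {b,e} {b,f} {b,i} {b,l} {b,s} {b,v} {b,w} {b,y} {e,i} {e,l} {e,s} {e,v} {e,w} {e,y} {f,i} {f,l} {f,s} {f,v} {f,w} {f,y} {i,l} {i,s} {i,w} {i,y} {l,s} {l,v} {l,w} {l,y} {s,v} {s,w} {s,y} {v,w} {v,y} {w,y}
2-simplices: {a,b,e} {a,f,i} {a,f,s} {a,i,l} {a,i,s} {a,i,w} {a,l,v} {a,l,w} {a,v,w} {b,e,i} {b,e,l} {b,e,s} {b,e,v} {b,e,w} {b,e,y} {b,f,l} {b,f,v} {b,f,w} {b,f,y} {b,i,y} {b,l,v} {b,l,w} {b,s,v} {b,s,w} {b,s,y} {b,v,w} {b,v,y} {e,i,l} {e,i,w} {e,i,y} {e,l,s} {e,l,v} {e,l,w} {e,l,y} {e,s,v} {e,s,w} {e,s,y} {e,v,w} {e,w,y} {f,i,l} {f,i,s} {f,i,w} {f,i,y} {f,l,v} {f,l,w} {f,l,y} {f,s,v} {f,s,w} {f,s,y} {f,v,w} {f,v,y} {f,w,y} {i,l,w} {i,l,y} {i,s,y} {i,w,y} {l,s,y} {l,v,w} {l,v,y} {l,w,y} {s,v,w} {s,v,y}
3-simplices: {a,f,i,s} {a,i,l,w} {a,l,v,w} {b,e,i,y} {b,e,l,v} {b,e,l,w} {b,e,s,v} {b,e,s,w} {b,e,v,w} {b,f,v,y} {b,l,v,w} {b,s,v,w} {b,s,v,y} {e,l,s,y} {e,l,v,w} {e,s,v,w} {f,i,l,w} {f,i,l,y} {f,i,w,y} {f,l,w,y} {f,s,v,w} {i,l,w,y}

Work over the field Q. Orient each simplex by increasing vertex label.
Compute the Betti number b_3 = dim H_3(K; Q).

b_3=3

n_0=10 n_1=42 n_2=62 n_3=22  [Q]
∂1: piv[ab,ae,af,ai,al,as,av,aw,by] rk=9  ker:be,bf,bi,bl,bs,bv,bw,ei,el,es,ev,ew,ey,fi,fl,fs,fv,fw,fy,il,is,iw,iy,ls,lv,lw,ly,sv,sw,sy,vw,vy,wy
∂2: piv[abe,afi,afs,ail,ais,aiw,alv,alw,avw,bei,bel,bes,bev,bew,bey,bfl,bfv,bfw,bfy,biy,blv,blw,bsv,bsw,bsy,bvy,eil,els,ely,ewy,fil,fsv] rk=32  ker:bvw,eiw,eiy,elv,elw,esv,esw,esy,evw,fis,fiw,fiy,flv,flw,fly,fsw,fsy,fvw,fvy,fwy,ilw,ily,isy,iwy,lsy,lvw,lvy,lwy,svw,svy
∂3: piv[afis,ailw,alvw,beiy,belv,belw,besv,besw,bevw,bfvy,blvw,bsvw,bsvy,elsy,filw,fily,fiwy,flwy,fsvw] rk=19  ker:elvw,esvw,ilwy
b_3=(22−19)−0=3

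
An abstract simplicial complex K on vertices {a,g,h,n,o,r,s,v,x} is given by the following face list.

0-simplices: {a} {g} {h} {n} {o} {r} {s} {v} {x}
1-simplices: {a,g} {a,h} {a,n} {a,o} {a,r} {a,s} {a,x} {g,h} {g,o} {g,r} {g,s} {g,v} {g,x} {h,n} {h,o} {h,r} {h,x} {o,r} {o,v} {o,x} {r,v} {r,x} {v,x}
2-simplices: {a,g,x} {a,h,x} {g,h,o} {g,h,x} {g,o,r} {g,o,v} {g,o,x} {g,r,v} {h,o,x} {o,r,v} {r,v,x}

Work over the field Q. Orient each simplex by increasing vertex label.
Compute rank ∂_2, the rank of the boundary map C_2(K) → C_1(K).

rank∂_2=9

n_0=9 n_1=23 n_2=11  [Q]
∂1: piv[ag,ah,an,ao,ar,as,ax,gv] rk=8  ker:gh,go,gr,gs,gx,hn,ho,hr,hx,or,ov,ox,rv,rx,vx
∂2: piv[agx,ahx,gho,ghx,gor,gov,gox,grv,rvx] rk=9  ker:hox,orv
rk∂_2=9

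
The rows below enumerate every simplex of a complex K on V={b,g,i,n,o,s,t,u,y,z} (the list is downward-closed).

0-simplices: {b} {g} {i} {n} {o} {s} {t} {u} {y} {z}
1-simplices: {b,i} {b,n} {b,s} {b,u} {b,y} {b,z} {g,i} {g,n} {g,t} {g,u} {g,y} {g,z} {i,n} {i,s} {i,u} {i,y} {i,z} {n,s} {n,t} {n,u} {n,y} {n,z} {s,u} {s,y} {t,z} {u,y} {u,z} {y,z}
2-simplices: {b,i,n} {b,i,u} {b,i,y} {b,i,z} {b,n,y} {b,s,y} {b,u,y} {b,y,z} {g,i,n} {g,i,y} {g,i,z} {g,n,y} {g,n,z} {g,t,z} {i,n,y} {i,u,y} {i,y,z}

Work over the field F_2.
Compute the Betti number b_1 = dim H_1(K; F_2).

b_1=7

n_0=10 n_1=28 n_2=17  [Z2]
∂1: piv[bi,bn,bs,bu,by,bz,gi,gt] rk=8  ker:gn,gu,gy,gz,in,is,iu,iy,iz,ns,nt,nu,ny,nz,su,sy,tz,uy,uz,yz
∂2: piv[bin,biu,biy,biz,bny,bsy,buy,byz,gin,giy,giz,gnz,gtz] rk=13  ker:gny,iny,iuy,iyz
b_1=(28−8)−13=7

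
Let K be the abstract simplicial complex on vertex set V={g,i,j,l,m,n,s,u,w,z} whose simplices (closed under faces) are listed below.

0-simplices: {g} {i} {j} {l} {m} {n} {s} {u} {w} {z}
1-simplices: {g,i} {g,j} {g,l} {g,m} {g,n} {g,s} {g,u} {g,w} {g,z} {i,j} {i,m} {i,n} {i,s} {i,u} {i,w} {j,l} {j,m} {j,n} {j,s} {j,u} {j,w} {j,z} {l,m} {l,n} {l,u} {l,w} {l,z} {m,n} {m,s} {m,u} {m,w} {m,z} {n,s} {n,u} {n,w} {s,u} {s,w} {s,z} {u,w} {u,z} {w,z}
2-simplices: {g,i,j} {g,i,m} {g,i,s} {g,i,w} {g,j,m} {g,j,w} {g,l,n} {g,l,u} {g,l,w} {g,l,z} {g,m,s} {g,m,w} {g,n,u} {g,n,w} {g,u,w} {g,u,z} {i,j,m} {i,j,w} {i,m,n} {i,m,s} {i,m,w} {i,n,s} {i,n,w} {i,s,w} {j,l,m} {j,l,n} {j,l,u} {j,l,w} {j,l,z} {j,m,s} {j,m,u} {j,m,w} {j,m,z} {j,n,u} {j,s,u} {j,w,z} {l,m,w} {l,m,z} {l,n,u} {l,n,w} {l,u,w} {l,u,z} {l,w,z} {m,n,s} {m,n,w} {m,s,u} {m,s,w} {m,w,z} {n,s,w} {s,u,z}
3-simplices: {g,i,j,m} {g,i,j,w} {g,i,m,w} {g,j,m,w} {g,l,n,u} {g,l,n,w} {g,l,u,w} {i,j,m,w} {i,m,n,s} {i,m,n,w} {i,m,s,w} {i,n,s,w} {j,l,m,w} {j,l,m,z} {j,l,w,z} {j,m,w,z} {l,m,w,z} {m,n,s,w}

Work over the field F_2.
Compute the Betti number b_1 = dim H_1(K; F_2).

n_0=10 n_1=41 n_2=50 n_3=18  [Z2]
∂1: piv[gi,gj,gl,gm,gn,gs,gu,gw,gz] rk=9  ker:ij,im,in,is,iu,iw,jl,jm,jn,js,ju,jw,jz,lm,ln,lu,lw,lz,mn,ms,mu,mw,mz,ns,nu,nw,su,sw,sz,uw,uz,wz
∂2: piv[gij,gim,gis,giw,gjm,gjw,gln,glu,glw,glz,gms,gmw,gnu,gnw,guw,guz,imn,ins,inw,isw,jlm,jln,jlu,jlw,jlz,jms,jmu,jmz,jsu,jwz,suz] rk=31  ker:ijm,ijw,ims,imw,jmw,jnu,lmw,lmz,lnu,lnw,luw,luz,lwz,mns,mnw,msu,msw,mwz,nsw
∂3: piv[gijm,gijw,gimw,gjmw,glnu,glnw,gluw,imns,imnw,imsw,insw,jlmw,jlmz,jlwz,jmwz] rk=15  ker:ijmw,lmwz,mnsw
b_1=(41−9)−31=1

b_1=1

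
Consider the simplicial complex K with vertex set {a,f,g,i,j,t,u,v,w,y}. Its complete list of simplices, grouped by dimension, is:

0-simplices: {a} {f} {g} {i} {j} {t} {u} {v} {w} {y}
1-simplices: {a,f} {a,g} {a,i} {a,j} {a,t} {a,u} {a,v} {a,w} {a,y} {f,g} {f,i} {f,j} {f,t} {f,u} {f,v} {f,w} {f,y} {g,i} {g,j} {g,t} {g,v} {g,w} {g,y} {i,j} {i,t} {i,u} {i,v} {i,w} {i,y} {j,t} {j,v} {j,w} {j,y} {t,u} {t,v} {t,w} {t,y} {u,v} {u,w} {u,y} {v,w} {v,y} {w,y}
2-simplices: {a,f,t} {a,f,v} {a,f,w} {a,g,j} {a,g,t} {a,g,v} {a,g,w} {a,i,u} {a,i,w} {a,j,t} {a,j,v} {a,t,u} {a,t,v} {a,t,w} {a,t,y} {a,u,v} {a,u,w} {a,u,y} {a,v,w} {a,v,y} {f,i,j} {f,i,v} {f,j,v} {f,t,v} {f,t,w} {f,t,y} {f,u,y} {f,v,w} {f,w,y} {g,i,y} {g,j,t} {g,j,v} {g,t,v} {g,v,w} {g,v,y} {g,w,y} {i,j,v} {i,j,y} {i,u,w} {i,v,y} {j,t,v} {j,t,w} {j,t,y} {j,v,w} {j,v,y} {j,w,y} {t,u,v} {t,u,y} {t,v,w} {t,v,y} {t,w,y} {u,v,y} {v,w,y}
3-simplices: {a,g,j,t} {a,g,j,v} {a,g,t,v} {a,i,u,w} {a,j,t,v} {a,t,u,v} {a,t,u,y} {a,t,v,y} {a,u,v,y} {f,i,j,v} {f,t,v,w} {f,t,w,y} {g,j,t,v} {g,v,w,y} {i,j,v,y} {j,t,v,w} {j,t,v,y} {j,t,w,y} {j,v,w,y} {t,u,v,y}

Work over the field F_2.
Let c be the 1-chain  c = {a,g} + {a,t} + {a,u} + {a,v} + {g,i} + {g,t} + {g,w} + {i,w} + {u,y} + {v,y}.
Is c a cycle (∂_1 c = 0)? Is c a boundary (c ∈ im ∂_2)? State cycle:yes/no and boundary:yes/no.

n_0=10 n_1=43 n_2=53 n_3=20  [Z2]
∂1: piv[af,ag,ai,aj,at,au,av,aw,ay] rk=9  ker:fg,fi,fj,ft,fu,fv,fw,fy,gi,gj,gt,gv,gw,gy,ij,it,iu,iv,iw,iy,jt,jv,jw,jy,tu,tv,tw,ty,uv,uw,uy,vw,vy,wy
∂2: piv[aft,afv,afw,agj,agt,agv,agw,aiu,aiw,ajt,ajv,atu,atv,atw,aty,auv,auw,auy,avw,avy,fij,fiv,fjv,fty,fuy,fwy,giy,gvy,ijy,ivy,jtw] rk=31  ker:ftv,ftw,fvw,gjt,gjv,gtv,gvw,gwy,ijv,iuw,jtv,jty,jvw,jvy,jwy,tuv,tuy,tvw,tvy,twy,uvy,vwy
∂3: piv[agjt,agjv,agtv,aiuw,ajtv,atuv,atuy,atvy,auvy,fijv,ftvw,ftwy,gvwy,ijvy,jtvw,jtvy,jtwy,jvwy] rk=18  ker:gjtv,tuvy
∂1c = 0
c vs im∂2: residual ≠ 0 ⇒ not boundary

cycle:yes boundary:no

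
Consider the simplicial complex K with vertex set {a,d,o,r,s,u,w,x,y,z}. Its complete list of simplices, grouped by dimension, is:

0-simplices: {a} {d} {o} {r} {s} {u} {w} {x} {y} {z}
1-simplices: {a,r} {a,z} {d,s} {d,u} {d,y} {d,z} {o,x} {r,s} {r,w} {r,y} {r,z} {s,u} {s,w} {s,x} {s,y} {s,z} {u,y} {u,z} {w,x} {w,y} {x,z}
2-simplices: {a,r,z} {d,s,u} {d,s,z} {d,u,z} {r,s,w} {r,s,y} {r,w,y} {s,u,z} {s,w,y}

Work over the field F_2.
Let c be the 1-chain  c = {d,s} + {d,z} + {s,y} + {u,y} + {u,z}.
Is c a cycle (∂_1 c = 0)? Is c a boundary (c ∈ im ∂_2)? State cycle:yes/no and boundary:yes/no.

n_0=10 n_1=21 n_2=9  [Z2]
∂1: piv[ar,az,ds,du,dy,dz,ox,rw,sx] rk=9  ker:rs,ry,rz,su,sw,sy,sz,uy,uz,wx,wy,xz
∂2: piv[arz,dsu,dsz,duz,rsw,rsy,rwy] rk=7  ker:suz,swy
∂1c = 0
c vs im∂2: residual ≠ 0 ⇒ not boundary

cycle:yes boundary:no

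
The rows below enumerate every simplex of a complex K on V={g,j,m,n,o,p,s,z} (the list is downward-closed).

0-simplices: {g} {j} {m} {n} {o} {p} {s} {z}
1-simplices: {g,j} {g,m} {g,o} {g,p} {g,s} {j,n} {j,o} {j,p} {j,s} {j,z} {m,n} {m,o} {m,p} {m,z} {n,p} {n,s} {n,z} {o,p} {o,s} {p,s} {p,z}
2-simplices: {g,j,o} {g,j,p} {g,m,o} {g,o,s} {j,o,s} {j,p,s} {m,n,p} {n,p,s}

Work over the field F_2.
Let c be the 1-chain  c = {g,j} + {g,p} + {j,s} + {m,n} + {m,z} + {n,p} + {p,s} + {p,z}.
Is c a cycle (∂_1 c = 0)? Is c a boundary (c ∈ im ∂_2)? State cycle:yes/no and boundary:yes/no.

n_0=8 n_1=21 n_2=8  [Z2]
∂1: piv[gj,gm,go,gp,gs,jn,jz] rk=7  ker:jo,jp,js,mn,mo,mp,mz,np,ns,nz,op,os,ps,pz
∂2: piv[gjo,gjp,gmo,gos,jos,jps,mnp,nps] rk=8
∂1c = 0
c vs im∂2: residual ≠ 0 ⇒ not boundary

cycle:yes boundary:no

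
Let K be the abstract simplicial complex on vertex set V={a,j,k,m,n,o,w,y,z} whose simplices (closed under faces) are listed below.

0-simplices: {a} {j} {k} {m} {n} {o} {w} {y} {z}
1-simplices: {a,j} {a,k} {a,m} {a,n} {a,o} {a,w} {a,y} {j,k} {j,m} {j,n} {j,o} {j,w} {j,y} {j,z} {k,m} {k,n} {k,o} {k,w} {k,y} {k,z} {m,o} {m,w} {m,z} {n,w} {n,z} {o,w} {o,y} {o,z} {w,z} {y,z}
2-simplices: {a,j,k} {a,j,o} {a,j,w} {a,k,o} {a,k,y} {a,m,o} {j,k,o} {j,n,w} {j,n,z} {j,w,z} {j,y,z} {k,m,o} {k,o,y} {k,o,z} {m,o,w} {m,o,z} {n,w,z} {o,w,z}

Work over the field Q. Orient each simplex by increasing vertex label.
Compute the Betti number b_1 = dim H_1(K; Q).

n_0=9 n_1=30 n_2=18  [Q]
∂1: piv[aj,ak,am,an,ao,aw,ay,jz] rk=8  ker:jk,jm,jn,jo,jw,jy,km,kn,ko,kw,ky,kz,mo,mw,mz,nw,nz,ow,oy,oz,wz,yz
∂2: piv[ajk,ajo,ajw,ako,aky,amo,jnw,jnz,jwz,jyz,kmo,koy,koz,mow,moz,owz] rk=16  ker:jko,nwz
b_1=(30−8)−16=6

b_1=6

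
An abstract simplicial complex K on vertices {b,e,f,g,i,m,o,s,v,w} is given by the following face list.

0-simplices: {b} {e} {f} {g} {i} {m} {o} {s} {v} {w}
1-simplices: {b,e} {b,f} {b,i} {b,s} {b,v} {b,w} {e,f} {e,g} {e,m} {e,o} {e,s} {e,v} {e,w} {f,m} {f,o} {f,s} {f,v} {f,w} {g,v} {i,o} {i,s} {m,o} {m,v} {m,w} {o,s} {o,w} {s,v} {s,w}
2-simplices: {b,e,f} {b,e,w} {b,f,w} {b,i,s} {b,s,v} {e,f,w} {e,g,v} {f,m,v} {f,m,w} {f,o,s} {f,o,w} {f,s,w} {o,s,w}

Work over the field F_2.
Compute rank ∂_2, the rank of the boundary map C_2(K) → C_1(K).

rank∂_2=11

n_0=10 n_1=28 n_2=13  [Z2]
∂1: piv[be,bf,bi,bs,bv,bw,eg,em,eo] rk=9  ker:ef,es,ev,ew,fm,fo,fs,fv,fw,gv,io,is,mo,mv,mw,os,ow,sv,sw
∂2: piv[bef,bew,bfw,bis,bsv,egv,fmv,fmw,fos,fow,fsw] rk=11  ker:efw,osw
rk∂_2=11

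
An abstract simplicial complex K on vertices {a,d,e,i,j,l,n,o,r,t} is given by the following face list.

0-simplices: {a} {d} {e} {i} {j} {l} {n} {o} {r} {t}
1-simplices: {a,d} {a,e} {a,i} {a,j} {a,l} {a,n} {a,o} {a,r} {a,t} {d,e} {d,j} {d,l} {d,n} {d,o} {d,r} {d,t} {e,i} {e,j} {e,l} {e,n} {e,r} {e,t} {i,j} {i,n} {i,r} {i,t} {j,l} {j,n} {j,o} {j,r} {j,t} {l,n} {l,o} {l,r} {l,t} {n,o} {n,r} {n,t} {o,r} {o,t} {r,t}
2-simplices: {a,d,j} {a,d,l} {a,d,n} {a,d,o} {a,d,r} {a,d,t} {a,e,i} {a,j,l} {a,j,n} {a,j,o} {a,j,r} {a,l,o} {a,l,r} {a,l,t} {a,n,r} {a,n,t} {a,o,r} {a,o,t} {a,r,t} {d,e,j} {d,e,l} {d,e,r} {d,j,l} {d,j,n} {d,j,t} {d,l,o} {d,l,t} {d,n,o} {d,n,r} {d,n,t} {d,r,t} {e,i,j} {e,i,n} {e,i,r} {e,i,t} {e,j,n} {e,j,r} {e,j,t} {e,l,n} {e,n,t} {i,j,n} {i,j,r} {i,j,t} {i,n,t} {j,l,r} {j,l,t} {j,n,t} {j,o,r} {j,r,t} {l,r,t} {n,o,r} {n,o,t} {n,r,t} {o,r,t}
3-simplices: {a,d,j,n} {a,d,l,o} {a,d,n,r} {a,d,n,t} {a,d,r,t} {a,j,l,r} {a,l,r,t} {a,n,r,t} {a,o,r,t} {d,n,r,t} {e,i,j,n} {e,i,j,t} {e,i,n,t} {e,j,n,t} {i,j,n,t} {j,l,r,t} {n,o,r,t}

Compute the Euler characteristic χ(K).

χ(K)=6

n_0=10 n_1=41 n_2=54 n_3=17
χ=+10−41+54−17=6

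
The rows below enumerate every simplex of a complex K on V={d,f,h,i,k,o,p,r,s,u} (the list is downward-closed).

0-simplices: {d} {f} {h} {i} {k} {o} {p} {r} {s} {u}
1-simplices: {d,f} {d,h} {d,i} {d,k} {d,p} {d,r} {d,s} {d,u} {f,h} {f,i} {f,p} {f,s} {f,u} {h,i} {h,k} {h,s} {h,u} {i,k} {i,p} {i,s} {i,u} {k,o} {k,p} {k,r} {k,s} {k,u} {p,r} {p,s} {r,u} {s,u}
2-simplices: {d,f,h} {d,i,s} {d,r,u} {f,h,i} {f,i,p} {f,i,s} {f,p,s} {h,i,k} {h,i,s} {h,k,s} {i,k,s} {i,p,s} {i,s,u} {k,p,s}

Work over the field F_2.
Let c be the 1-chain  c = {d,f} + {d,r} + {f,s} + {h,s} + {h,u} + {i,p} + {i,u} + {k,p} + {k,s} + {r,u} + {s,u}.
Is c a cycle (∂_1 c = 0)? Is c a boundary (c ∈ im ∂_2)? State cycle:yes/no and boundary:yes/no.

n_0=10 n_1=30 n_2=14  [Z2]
∂1: piv[df,dh,di,dk,dp,dr,ds,du,ko] rk=9  ker:fh,fi,fp,fs,fu,hi,hk,hs,hu,ik,ip,is,iu,kp,kr,ks,ku,pr,ps,ru,su
∂2: piv[dfh,dis,dru,fhi,fip,fis,fps,hik,his,hks,isu,kps] rk=12  ker:iks,ips
∂1c = 0
c vs im∂2: residual ≠ 0 ⇒ not boundary

cycle:yes boundary:no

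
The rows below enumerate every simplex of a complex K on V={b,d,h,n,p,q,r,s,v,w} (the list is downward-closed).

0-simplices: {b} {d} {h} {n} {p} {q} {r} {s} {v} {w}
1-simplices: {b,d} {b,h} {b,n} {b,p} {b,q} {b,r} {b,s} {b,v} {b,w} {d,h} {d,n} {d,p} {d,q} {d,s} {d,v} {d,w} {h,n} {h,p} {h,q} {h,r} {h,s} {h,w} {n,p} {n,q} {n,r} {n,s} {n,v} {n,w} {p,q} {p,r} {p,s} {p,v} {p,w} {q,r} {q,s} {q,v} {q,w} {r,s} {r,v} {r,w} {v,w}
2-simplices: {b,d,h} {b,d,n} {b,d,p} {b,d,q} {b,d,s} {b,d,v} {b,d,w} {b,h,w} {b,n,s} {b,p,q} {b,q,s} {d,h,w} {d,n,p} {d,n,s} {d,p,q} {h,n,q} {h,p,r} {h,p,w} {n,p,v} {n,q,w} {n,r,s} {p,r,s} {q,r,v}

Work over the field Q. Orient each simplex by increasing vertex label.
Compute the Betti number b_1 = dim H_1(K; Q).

n_0=10 n_1=41 n_2=23  [Q]
∂1: piv[bd,bh,bn,bp,bq,br,bs,bv,bw] rk=9  ker:dh,dn,dp,dq,ds,dv,dw,hn,hp,hq,hr,hs,hw,np,nq,nr,ns,nv,nw,pq,pr,ps,pv,pw,qr,qs,qv,qw,rs,rv,rw,vw
∂2: piv[bdh,bdn,bdp,bdq,bds,bdv,bdw,bhw,bns,bpq,bqs,dnp,hnq,hpr,hpw,npv,nqw,nrs,prs,qrv] rk=20  ker:dhw,dns,dpq
b_1=(41−9)−20=12

b_1=12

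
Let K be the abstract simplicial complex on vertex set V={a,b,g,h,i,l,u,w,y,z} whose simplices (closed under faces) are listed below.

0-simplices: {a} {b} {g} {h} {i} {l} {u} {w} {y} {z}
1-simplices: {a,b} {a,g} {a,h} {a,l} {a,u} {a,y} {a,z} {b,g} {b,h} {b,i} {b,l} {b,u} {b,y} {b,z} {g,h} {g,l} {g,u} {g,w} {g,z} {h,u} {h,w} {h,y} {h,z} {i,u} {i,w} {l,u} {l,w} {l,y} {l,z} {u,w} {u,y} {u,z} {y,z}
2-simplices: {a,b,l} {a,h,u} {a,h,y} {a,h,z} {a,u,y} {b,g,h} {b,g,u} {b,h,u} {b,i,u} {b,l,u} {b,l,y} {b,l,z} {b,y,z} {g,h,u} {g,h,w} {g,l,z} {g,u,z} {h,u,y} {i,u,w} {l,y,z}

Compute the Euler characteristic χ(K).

χ(K)=-3

n_0=10 n_1=33 n_2=20
χ=+10−33+20=-3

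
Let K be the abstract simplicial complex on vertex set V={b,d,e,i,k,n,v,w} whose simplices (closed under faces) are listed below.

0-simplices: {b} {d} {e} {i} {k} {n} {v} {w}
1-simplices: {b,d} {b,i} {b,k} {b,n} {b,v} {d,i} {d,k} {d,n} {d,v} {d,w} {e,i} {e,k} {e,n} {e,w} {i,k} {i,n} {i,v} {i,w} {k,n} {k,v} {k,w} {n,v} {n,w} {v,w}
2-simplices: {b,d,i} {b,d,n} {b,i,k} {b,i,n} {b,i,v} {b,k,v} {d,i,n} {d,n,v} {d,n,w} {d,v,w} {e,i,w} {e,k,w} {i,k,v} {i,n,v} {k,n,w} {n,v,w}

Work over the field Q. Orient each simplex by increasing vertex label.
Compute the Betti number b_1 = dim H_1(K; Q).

n_0=8 n_1=24 n_2=16  [Q]
∂1: piv[bd,bi,bk,bn,bv,dw,ei] rk=7  ker:di,dk,dn,dv,ek,en,ew,ik,in,iv,iw,kn,kv,kw,nv,nw,vw
∂2: piv[bdi,bdn,bik,bin,biv,bkv,dnv,dnw,dvw,eiw,ekw,inv,knw] rk=13  ker:din,ikv,nvw
b_1=(24−7)−13=4

b_1=4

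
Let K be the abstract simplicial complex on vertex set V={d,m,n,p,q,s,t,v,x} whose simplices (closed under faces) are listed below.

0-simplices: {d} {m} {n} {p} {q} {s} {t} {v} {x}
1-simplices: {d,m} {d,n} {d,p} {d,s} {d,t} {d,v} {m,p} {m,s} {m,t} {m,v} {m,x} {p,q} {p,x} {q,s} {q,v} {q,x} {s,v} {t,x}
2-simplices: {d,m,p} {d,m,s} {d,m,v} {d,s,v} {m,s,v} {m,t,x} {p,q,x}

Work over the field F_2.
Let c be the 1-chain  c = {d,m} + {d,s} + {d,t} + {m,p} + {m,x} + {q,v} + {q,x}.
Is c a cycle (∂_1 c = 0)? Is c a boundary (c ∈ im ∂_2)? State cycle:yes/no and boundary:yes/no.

n_0=9 n_1=18 n_2=7  [Z2]
∂1: piv[dm,dn,dp,ds,dt,dv,mx,pq] rk=8  ker:mp,ms,mt,mv,px,qs,qv,qx,sv,tx
∂2: piv[dmp,dms,dmv,dsv,mtx,pqx] rk=6  ker:msv
∂1c = {d} + {m} + {p} + {s} + {t} + {v}

cycle:no boundary:no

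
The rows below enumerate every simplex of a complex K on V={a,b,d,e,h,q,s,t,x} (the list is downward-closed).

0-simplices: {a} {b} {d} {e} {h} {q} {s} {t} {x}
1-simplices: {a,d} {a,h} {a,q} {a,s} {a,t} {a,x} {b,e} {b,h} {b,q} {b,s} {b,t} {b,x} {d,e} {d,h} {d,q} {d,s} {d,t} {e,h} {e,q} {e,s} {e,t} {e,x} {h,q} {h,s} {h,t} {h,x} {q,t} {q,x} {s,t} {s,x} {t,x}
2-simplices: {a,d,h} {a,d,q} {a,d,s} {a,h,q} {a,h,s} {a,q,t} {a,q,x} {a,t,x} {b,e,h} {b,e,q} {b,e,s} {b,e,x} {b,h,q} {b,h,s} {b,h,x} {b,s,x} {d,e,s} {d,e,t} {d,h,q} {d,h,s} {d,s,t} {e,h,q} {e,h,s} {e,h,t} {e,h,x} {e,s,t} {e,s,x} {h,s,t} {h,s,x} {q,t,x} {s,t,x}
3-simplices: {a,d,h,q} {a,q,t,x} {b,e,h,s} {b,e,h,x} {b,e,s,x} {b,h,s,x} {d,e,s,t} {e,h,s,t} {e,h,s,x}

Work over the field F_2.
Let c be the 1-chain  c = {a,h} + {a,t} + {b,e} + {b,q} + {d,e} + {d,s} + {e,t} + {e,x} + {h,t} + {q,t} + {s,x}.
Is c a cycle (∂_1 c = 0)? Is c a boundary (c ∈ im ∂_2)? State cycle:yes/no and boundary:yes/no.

n_0=9 n_1=31 n_2=31 n_3=9  [Z2]
∂1: piv[ad,ah,aq,as,at,ax,be,bh] rk=8  ker:bq,bs,bt,bx,de,dh,dq,ds,dt,eh,eq,es,et,ex,hq,hs,ht,hx,qt,qx,st,sx,tx
∂2: piv[adh,adq,ads,ahq,ahs,aqt,aqx,atx,beh,beq,bes,bex,bhq,bhs,bhx,bsx,des,det,dst,eht,stx] rk=21  ker:dhq,dhs,ehq,ehs,ehx,est,esx,hst,hsx,qtx
∂3: piv[adhq,aqtx,behs,behx,besx,bhsx,dest,ehst] rk=8  ker:ehsx
∂1c = 0
c vs im∂2: reduces to 0 ⇒ boundary

cycle:yes boundary:yes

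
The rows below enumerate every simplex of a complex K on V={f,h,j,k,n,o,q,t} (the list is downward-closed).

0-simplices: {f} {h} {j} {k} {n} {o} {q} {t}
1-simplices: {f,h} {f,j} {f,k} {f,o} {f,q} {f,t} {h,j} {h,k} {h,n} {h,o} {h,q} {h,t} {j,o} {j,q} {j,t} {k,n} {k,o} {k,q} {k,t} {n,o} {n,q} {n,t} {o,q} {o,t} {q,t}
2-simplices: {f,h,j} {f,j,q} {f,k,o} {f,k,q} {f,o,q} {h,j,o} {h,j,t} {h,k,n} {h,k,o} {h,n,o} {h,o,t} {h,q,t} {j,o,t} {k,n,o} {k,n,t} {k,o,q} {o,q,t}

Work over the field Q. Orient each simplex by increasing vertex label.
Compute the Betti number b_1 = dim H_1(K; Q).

b_1=4

n_0=8 n_1=25 n_2=17  [Q]
∂1: piv[fh,fj,fk,fo,fq,ft,hn] rk=7  ker:hj,hk,ho,hq,ht,jo,jq,jt,kn,ko,kq,kt,no,nq,nt,oq,ot,qt
∂2: piv[fhj,fjq,fko,fkq,foq,hjo,hjt,hkn,hko,hno,hot,hqt,knt,oqt] rk=14  ker:jot,kno,koq
b_1=(25−7)−14=4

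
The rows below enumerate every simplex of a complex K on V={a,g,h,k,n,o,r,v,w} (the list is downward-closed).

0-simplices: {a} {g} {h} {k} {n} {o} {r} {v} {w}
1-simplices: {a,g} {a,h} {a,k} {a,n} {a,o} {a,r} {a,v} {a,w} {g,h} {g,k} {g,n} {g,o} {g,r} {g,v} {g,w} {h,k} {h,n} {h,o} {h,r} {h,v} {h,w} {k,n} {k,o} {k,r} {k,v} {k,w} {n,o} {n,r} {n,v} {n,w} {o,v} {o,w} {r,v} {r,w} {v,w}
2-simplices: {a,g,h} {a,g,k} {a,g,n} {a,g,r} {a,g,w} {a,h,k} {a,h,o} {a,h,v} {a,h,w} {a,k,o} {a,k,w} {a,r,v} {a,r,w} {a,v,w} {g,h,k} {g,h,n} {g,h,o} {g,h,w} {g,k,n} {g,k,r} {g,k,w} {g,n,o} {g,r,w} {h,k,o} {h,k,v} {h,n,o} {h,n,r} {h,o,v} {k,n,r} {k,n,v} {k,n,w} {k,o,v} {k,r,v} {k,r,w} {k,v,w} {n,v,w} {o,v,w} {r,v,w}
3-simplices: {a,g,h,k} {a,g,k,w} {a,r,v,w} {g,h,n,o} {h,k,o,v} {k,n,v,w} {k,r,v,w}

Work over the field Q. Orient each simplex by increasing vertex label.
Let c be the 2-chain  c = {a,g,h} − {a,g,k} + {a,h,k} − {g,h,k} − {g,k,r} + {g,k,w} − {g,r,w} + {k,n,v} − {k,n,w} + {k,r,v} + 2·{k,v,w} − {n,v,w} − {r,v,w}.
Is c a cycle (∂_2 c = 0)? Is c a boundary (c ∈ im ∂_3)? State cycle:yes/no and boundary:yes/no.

n_0=9 n_1=35 n_2=38 n_3=7  [Q]
∂1: piv[ag,ah,ak,an,ao,ar,av,aw] rk=8  ker:gh,gk,gn,go,gr,gv,gw,hk,hn,ho,hr,hv,hw,kn,ko,kr,kv,kw,no,nr,nv,nw,ov,ow,rv,rw,vw
∂2: piv[agh,agk,agn,agr,agw,ahk,aho,ahv,ahw,ako,akw,arv,arw,avw,ghn,gho,gkn,gkr,gno,hkv,hnr,hov,knr,knv,knw,ovw] rk=26  ker:ghk,ghw,gkw,grw,hko,hno,kov,krv,krw,kvw,nvw,rvw
∂3: piv[aghk,agkw,arvw,ghno,hkov,knvw,krvw] rk=7
∂2c = 0
c vs im∂3: residual ≠ 0 ⇒ not boundary

cycle:yes boundary:no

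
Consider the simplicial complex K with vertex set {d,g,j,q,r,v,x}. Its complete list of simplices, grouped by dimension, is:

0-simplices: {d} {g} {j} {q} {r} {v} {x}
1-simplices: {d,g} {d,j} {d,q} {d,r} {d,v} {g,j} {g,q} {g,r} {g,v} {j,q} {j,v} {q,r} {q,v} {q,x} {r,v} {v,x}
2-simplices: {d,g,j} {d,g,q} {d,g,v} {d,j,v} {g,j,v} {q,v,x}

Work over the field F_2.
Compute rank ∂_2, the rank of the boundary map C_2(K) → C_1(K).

rank∂_2=5

n_0=7 n_1=16 n_2=6  [Z2]
∂1: piv[dg,dj,dq,dr,dv,qx] rk=6  ker:gj,gq,gr,gv,jq,jv,qr,qv,rv,vx
∂2: piv[dgj,dgq,dgv,djv,qvx] rk=5  ker:gjv
rk∂_2=5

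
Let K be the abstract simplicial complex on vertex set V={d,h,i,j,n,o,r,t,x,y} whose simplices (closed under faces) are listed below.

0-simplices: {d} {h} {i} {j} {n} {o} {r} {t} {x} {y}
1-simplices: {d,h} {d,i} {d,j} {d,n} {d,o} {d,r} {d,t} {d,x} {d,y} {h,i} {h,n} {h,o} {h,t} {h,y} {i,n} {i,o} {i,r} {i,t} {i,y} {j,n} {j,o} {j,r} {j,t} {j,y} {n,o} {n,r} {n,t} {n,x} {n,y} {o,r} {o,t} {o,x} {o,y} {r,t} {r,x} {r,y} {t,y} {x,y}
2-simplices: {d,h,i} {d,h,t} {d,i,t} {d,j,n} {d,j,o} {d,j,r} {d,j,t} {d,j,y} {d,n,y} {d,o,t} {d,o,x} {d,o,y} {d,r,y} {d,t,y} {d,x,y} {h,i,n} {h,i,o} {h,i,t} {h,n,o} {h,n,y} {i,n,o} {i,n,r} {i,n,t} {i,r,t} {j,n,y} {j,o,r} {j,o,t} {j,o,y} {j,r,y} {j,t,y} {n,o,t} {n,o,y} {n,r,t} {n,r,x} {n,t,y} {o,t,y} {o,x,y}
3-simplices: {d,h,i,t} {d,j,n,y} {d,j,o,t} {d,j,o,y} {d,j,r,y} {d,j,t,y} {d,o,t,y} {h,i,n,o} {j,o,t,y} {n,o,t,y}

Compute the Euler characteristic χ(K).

n_0=10 n_1=38 n_2=37 n_3=10
χ=+10−38+37−10=-1

χ(K)=-1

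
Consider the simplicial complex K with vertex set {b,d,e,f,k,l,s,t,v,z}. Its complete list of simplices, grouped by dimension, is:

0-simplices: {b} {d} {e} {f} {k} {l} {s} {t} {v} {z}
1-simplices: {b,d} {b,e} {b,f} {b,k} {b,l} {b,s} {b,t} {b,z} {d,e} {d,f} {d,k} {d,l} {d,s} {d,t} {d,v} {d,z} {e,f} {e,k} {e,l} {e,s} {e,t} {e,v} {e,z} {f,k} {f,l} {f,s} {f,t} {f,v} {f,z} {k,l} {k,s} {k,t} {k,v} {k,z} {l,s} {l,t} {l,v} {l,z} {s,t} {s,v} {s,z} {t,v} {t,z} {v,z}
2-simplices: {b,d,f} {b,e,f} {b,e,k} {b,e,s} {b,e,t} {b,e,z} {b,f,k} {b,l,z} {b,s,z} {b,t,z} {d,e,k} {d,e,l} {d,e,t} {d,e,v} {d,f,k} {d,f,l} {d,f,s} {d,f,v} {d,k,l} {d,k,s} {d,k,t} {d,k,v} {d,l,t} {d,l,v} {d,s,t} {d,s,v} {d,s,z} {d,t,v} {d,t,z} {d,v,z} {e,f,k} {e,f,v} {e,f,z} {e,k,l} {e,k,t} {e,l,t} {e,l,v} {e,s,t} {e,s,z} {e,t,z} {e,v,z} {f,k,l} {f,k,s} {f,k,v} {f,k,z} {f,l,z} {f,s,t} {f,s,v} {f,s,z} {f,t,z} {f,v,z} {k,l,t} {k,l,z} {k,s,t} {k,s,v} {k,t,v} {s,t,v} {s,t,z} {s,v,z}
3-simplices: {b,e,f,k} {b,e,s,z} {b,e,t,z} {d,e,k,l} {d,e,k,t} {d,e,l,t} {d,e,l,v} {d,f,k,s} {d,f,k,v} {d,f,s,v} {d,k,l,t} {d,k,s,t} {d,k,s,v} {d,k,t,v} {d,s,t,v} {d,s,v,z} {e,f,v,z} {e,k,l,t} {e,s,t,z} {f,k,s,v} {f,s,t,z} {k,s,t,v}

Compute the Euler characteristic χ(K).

χ(K)=3

n_0=10 n_1=44 n_2=59 n_3=22
χ=+10−44+59−22=3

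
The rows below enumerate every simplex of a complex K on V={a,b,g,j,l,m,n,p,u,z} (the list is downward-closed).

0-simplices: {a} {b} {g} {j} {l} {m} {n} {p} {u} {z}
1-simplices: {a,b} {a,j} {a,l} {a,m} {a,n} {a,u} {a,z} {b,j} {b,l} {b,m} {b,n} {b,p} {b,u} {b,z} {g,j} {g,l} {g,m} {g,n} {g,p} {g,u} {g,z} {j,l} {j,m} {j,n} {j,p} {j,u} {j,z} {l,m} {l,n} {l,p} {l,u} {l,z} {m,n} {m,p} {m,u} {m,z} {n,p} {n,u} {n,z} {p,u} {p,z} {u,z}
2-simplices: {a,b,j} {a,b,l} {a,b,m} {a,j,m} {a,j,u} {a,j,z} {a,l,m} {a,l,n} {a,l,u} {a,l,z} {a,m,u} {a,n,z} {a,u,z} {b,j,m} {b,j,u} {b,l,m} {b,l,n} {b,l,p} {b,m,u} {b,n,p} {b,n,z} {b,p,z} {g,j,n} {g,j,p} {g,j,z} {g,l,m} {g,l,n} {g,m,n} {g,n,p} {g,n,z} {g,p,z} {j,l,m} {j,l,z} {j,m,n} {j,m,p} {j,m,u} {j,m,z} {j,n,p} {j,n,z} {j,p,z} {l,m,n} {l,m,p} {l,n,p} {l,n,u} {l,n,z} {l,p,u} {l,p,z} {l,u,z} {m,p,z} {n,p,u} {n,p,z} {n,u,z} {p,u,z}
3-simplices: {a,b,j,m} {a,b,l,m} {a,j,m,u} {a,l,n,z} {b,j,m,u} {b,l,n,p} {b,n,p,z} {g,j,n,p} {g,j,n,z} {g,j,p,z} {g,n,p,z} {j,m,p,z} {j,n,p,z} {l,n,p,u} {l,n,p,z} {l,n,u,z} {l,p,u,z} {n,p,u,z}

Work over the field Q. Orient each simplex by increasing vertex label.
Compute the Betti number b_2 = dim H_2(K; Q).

b_2=5

n_0=10 n_1=42 n_2=53 n_3=18  [Q]
∂1: piv[ab,aj,al,am,an,au,az,bp,gj] rk=9  ker:bj,bl,bm,bn,bu,bz,gl,gm,gn,gp,gu,gz,jl,jm,jn,jp,ju,jz,lm,ln,lp,lu,lz,mn,mp,mu,mz,np,nu,nz,pu,pz,uz
∂2: piv[abj,abl,abm,ajm,aju,ajz,alm,aln,alu,alz,amu,anz,auz,bju,bln,blp,bnp,bnz,bpz,gjn,gjp,gjz,glm,gln,gmn,gnp,gnz,jlm,jmp,jmz,lnu,lpu] rk=32  ker:bjm,blm,bmu,gpz,jlz,jmn,jmu,jnp,jnz,jpz,lmn,lmp,lnp,lnz,lpz,luz,mpz,npu,npz,nuz,puz
∂3: piv[abjm,ablm,ajmu,alnz,bjmu,blnp,bnpz,gjnp,gjnz,gjpz,gnpz,jmpz,lnpu,lnpz,lnuz,lpuz] rk=16  ker:jnpz,npuz
b_2=(53−32)−16=5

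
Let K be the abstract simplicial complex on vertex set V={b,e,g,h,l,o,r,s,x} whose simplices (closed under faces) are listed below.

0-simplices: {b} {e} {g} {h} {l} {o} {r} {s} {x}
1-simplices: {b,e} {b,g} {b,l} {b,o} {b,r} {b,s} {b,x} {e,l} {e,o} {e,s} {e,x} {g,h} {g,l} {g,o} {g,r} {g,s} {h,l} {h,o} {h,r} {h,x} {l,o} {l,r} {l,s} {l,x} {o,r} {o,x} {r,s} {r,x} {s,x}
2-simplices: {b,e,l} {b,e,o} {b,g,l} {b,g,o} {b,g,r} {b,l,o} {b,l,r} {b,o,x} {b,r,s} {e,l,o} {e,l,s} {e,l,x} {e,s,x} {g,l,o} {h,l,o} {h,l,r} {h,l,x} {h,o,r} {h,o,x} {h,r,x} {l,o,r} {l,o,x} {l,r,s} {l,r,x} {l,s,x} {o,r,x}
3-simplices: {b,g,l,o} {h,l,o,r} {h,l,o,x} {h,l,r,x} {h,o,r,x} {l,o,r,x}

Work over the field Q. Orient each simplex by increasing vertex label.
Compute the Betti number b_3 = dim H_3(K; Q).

b_3=1

n_0=9 n_1=29 n_2=26 n_3=6  [Q]
∂1: piv[be,bg,bl,bo,br,bs,bx,gh] rk=8  ker:el,eo,es,ex,gl,go,gr,gs,hl,ho,hr,hx,lo,lr,ls,lx,or,ox,rs,rx,sx
∂2: piv[bel,beo,bgl,bgo,bgr,blo,blr,box,brs,els,elx,esx,hlo,hlr,hlx,hor,hox,hrx,lrs] rk=19  ker:elo,glo,lor,lox,lrx,lsx,orx
∂3: piv[bglo,hlor,hlox,hlrx,horx] rk=5  ker:lorx
b_3=(6−5)−0=1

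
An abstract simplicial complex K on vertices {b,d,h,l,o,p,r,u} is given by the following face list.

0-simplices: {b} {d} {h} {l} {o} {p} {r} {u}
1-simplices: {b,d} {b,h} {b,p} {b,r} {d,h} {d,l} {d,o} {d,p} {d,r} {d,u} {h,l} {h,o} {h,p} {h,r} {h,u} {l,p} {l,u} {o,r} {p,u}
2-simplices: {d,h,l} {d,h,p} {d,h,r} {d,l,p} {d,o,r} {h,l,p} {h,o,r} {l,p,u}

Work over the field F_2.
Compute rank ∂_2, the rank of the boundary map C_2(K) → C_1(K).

n_0=8 n_1=19 n_2=8  [Z2]
∂1: piv[bd,bh,bp,br,dl,do,du] rk=7  ker:dh,dp,dr,hl,ho,hp,hr,hu,lp,lu,or,pu
∂2: piv[dhl,dhp,dhr,dlp,dor,hor,lpu] rk=7  ker:hlp
rk∂_2=7

rank∂_2=7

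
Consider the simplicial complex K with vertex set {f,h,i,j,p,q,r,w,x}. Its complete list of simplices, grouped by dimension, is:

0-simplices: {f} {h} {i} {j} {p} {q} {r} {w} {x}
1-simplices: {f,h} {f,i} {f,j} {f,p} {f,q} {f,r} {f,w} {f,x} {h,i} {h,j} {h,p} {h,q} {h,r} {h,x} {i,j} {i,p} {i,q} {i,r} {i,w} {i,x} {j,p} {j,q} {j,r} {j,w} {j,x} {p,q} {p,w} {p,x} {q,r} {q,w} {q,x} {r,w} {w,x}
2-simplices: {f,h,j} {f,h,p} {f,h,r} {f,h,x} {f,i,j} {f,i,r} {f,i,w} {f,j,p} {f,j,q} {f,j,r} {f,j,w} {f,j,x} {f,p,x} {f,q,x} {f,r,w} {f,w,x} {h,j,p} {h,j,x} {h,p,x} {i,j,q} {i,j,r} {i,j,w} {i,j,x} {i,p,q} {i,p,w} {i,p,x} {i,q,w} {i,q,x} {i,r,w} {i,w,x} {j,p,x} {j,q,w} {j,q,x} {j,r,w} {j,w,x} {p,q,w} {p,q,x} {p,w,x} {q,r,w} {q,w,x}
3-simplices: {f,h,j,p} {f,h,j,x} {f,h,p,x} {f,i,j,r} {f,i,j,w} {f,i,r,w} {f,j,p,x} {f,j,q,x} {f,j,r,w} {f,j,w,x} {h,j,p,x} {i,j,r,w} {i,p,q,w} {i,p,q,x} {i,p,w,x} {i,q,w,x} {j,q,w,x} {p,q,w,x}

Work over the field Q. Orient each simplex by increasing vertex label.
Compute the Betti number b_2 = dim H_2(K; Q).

b_2=2

n_0=9 n_1=33 n_2=40 n_3=18  [Q]
∂1: piv[fh,fi,fj,fp,fq,fr,fw,fx] rk=8  ker:hi,hj,hp,hq,hr,hx,ij,ip,iq,ir,iw,ix,jp,jq,jr,jw,jx,pq,pw,px,qr,qw,qx,rw,wx
∂2: piv[fhj,fhp,fhr,fhx,fij,fir,fiw,fjp,fjq,fjr,fjw,fjx,fpx,fqx,frw,fwx,ijq,ijx,ipq,ipw,ipx,iqw,qrw] rk=23  ker:hjp,hjx,hpx,ijr,ijw,iqx,irw,iwx,jpx,jqw,jqx,jrw,jwx,pqw,pqx,pwx,qwx
∂3: piv[fhjp,fhjx,fhpx,fijr,fijw,firw,fjpx,fjqx,fjrw,fjwx,ipqw,ipqx,ipwx,iqwx,jqwx] rk=15  ker:hjpx,ijrw,pqwx
b_2=(40−23)−15=2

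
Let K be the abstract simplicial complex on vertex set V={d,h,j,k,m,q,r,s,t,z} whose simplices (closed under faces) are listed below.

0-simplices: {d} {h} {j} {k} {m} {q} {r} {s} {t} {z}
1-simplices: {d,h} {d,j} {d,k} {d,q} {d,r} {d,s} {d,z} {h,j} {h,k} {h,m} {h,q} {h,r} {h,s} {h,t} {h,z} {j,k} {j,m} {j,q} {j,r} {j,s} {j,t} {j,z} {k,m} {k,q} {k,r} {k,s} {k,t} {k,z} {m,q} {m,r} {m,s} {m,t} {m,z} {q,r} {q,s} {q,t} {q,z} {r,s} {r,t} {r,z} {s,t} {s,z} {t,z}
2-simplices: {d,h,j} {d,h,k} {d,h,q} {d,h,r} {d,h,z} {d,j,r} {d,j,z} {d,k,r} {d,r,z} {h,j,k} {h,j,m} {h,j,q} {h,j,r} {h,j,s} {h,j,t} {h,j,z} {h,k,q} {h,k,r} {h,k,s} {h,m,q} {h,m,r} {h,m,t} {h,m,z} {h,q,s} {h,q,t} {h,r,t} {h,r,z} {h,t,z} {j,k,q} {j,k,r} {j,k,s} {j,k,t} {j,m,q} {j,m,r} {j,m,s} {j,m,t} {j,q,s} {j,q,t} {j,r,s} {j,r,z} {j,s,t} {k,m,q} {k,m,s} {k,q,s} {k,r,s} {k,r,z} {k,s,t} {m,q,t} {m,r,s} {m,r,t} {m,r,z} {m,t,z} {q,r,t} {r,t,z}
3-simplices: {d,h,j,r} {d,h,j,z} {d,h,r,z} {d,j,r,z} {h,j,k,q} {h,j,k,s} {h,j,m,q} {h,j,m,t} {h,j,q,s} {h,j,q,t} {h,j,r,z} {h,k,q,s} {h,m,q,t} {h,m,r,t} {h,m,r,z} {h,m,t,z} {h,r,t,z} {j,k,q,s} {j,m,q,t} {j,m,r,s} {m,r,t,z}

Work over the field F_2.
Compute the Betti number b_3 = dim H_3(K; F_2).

n_0=10 n_1=43 n_2=54 n_3=21  [Z2]
∂1: piv[dh,dj,dk,dq,dr,ds,dz,hm,ht] rk=9  ker:hj,hk,hq,hr,hs,hz,jk,jm,jq,jr,js,jt,jz,km,kq,kr,ks,kt,kz,mq,mr,ms,mt,mz,qr,qs,qt,qz,rs,rt,rz,st,sz,tz
∂2: piv[dhj,dhk,dhq,dhr,dhz,djr,djz,dkr,drz,hjk,hjm,hjq,hjs,hjt,hkq,hks,hmq,hmr,hmt,hmz,hqs,hqt,hrt,htz,jkt,jms,jrs,jst,kmq,krz,qrt] rk=31  ker:hjr,hjz,hkr,hrz,jkq,jkr,jks,jmq,jmr,jmt,jqs,jqt,jrz,kms,kqs,krs,kst,mqt,mrs,mrt,mrz,mtz,rtz
∂3: piv[dhjr,dhjz,dhrz,djrz,hjkq,hjks,hjmq,hjmt,hjqs,hjqt,hkqs,hmqt,hmrt,hmrz,hmtz,hrtz,jmrs] rk=17  ker:hjrz,jkqs,jmqt,mrtz
b_3=(21−17)−0=4

b_3=4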